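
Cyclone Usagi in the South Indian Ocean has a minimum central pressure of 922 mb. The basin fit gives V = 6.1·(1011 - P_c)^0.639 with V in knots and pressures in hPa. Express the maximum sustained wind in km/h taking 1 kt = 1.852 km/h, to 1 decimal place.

ΔP = 1011 − 922 = 89 mb.
V ≈ 6.1 × 89^0.639 = 6.1 × 17.606 ≈ 107.396 kt.
107.396 × 1.852 ≈ 198.90 km/h → 198.9 km/h.

198.9 km/h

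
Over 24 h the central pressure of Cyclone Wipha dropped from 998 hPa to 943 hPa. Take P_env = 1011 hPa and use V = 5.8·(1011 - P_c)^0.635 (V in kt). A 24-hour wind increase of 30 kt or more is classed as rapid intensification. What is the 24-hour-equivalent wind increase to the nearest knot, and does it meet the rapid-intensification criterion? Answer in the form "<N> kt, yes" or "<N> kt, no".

V₁: ΔP = 13, V ≈ 5.8 × 13^0.635 ≈ 29.57 kt.
V₂: ΔP = 68, V ≈ 5.8 × 68^0.635 ≈ 84.54 kt.
ΔV over 24 h = 54.97 kt → 24 h equivalent = 54.97 × 24/24 ≈ 54.97 kt.
55 kt ≥ 30 kt ⇒ rapid intensification.

55 kt, yes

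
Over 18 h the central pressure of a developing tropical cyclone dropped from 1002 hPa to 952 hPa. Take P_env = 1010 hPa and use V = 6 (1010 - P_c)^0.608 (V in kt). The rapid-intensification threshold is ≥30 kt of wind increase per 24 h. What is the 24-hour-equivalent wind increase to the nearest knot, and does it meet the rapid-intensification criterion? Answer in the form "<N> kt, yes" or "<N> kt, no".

66 kt, yes

V₁: ΔP = 8, V ≈ 6 × 8^0.608 ≈ 21.24 kt.
V₂: ΔP = 58, V ≈ 6 × 58^0.608 ≈ 70.85 kt.
ΔV over 18 h = 49.61 kt → 24 h equivalent = 49.61 × 24/18 ≈ 66.15 kt.
66 kt ≥ 30 kt ⇒ rapid intensification.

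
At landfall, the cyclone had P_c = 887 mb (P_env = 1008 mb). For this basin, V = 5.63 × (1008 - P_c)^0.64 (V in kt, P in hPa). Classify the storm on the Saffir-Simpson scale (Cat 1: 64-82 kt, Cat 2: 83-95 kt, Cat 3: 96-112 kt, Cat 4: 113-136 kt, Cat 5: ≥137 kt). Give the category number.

ΔP = 1008 − 887 = 121 mb.
V ≈ 5.63 × 121^0.64 = 5.63 × 21.53 ≈ 121 kt.
121 kt falls in the Category 4 band.

4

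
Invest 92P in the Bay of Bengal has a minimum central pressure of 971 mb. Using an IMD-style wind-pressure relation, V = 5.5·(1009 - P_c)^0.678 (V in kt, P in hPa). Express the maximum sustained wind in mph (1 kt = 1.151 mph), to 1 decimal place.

74.6 mph

ΔP = 1009 − 971 = 38 mb.
V ≈ 5.5 × 38^0.678 = 5.5 × 11.779 ≈ 64.782 kt.
64.782 × 1.151 ≈ 74.56 mph → 74.6 mph.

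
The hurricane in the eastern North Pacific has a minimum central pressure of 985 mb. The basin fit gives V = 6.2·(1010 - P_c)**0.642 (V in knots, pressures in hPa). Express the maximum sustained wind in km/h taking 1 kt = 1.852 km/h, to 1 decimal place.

ΔP = 1010 − 985 = 25 mb.
V ≈ 6.2 × 25^0.642 = 6.2 × 7.897 ≈ 48.963 kt.
48.963 × 1.852 ≈ 90.68 km/h → 90.7 km/h.

90.7 km/h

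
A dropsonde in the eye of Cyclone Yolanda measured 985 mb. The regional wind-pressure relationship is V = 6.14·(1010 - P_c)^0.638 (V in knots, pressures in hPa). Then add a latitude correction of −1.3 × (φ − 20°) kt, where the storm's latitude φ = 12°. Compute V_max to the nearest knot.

ΔP = 1010 − 985 = 25 mb.
25^0.638 ≈ 7.796.
V ≈ 6.14 × 7.796 ≈ 47.9 kt.
Latitude correction: −1.3 × (12 − 20) = 10.4 kt.
Corrected V ≈ 58.3 kt → 58 kt.

58 kt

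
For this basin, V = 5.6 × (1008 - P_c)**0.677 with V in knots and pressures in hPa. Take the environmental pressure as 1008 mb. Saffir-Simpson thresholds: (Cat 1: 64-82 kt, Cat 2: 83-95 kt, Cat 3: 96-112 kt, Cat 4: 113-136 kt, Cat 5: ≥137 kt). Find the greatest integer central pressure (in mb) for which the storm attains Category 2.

Category 2 begins at V = 83 kt.
Required ΔP = (83/5.6)^(1/0.677) = 14.821^1.477 ≈ 53.64 mb.
P_c ≤ 1008 − 53.64 = 954.36, so the highest integer P_c is 954 mb.

954 mb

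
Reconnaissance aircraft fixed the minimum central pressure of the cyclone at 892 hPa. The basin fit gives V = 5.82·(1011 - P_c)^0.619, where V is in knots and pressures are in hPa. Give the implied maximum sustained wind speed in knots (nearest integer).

ΔP = 1011 − 892 = 119 hPa.
119^0.619 ≈ 19.265.
V ≈ 5.82 × 19.265 ≈ 112.1 kt.

112 kt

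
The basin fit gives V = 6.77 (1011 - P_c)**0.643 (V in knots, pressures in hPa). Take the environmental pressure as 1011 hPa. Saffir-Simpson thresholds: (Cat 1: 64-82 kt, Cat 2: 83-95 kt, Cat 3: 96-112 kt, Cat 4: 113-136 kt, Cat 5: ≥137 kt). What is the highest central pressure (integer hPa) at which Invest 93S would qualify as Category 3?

949 hPa

Category 3 begins at V = 96 kt.
Required ΔP = (96/6.77)^(1/0.643) = 14.180^1.555 ≈ 61.82 hPa.
P_c ≤ 1011 − 61.82 = 949.18, so the highest integer P_c is 949 hPa.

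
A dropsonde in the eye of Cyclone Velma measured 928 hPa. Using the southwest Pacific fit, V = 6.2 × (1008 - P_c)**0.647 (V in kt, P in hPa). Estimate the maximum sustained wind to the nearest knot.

ΔP = 1008 − 928 = 80 hPa.
80^0.647 ≈ 17.033.
V ≈ 6.2 × 17.033 ≈ 105.6 kt.

106 kt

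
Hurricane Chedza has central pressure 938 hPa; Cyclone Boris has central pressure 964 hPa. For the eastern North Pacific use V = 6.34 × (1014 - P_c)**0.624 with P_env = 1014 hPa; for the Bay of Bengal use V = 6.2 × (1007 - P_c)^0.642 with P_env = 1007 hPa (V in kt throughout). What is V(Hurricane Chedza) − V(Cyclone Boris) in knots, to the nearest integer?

Hurricane Chedza: ΔP = 76; V ≈ 6.34 × 76^0.624 ≈ 94.56 kt.
Cyclone Boris: ΔP = 43; V ≈ 6.2 × 43^0.642 ≈ 69.36 kt.
Difference ≈ 94.56 − 69.36 = 25.20 → 25 kt.

25 kt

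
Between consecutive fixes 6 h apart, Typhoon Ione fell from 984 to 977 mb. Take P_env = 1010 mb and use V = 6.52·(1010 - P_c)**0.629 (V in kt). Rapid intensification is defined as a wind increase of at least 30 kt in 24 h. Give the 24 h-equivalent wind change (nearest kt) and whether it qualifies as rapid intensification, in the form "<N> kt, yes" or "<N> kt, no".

33 kt, yes

V₁: ΔP = 26, V ≈ 6.52 × 26^0.629 ≈ 50.61 kt.
V₂: ΔP = 33, V ≈ 6.52 × 33^0.629 ≈ 58.80 kt.
ΔV over 6 h = 8.19 kt → 24 h equivalent = 8.19 × 24/6 ≈ 32.76 kt.
33 kt ≥ 30 kt ⇒ rapid intensification.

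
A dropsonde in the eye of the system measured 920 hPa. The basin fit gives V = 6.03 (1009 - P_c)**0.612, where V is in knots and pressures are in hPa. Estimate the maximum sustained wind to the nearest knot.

ΔP = 1009 − 920 = 89 hPa.
89^0.612 ≈ 15.596.
V ≈ 6.03 × 15.596 ≈ 94.0 kt.

94 kt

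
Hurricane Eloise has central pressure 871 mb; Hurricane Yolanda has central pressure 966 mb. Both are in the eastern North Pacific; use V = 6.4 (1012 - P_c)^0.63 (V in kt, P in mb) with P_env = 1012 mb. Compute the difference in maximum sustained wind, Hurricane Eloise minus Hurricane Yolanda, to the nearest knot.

73 kt

Hurricane Eloise: ΔP = 141; V ≈ 6.4 × 141^0.63 ≈ 144.61 kt.
Hurricane Yolanda: ΔP = 46; V ≈ 6.4 × 46^0.63 ≈ 71.40 kt.
Difference ≈ 144.61 − 71.40 = 73.21 → 73 kt.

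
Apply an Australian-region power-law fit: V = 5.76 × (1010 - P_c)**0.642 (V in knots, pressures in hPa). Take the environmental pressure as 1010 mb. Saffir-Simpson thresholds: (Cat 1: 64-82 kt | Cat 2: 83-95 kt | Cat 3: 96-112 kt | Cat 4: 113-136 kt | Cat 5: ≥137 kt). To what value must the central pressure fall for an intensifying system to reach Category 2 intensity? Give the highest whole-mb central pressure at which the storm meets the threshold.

946 mb

Category 2 begins at V = 83 kt.
Required ΔP = (83/5.76)^(1/0.642) = 14.410^1.558 ≈ 63.79 mb.
P_c ≤ 1010 − 63.79 = 946.21, so the highest integer P_c is 946 mb.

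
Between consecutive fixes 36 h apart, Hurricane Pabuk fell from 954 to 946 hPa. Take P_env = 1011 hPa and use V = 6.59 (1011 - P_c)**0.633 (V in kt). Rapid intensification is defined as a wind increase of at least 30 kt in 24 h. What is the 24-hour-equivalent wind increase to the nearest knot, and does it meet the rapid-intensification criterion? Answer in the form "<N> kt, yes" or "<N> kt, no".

V₁: ΔP = 57, V ≈ 6.59 × 57^0.633 ≈ 85.18 kt.
V₂: ΔP = 65, V ≈ 6.59 × 65^0.633 ≈ 92.57 kt.
ΔV over 36 h = 7.39 kt → 24 h equivalent = 7.39 × 24/36 ≈ 4.93 kt.
5 kt < 30 kt ⇒ not rapid intensification.

5 kt, no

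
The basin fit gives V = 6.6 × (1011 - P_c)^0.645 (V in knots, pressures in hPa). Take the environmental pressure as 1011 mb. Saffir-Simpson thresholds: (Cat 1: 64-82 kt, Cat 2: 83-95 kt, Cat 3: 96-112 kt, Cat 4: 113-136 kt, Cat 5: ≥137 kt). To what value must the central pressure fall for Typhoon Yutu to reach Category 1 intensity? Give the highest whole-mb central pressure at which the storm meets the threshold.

977 mb

Category 1 begins at V = 64 kt.
Required ΔP = (64/6.6)^(1/0.645) = 9.697^1.550 ≈ 33.86 mb.
P_c ≤ 1011 − 33.86 = 977.14, so the highest integer P_c is 977 mb.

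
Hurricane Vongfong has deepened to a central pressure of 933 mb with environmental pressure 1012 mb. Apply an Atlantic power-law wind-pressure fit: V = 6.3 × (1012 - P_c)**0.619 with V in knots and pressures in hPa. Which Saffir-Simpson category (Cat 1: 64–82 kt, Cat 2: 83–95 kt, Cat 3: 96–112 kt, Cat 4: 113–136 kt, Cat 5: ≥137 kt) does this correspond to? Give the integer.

2

ΔP = 1012 − 933 = 79 mb.
V ≈ 6.3 × 79^0.619 = 6.3 × 14.95 ≈ 94 kt.
94 kt falls in the Category 2 band.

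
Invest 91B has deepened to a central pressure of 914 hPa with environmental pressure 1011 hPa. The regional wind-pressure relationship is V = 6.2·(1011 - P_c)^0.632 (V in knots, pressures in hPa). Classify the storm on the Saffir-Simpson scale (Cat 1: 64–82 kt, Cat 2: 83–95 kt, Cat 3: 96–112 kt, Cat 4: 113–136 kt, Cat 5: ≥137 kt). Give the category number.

3

ΔP = 1011 − 914 = 97 hPa.
V ≈ 6.2 × 97^0.632 = 6.2 × 18.02 ≈ 112 kt.
112 kt falls in the Category 3 band.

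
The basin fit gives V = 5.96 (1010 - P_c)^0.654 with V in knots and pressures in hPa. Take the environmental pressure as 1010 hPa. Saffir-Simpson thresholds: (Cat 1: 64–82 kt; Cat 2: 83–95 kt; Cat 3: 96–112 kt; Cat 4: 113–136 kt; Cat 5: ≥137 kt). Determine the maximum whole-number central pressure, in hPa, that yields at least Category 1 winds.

972 hPa

Category 1 begins at V = 64 kt.
Required ΔP = (64/5.96)^(1/0.654) = 10.738^1.529 ≈ 37.70 hPa.
P_c ≤ 1010 − 37.70 = 972.30, so the highest integer P_c is 972 hPa.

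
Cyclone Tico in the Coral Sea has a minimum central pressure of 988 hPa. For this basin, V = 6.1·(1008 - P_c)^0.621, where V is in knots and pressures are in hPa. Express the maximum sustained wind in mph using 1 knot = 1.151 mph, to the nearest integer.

ΔP = 1008 − 988 = 20 hPa.
V ≈ 6.1 × 20^0.621 = 6.1 × 6.426 ≈ 39.199 kt.
39.199 × 1.151 ≈ 45.12 mph → 45 mph.

45 mph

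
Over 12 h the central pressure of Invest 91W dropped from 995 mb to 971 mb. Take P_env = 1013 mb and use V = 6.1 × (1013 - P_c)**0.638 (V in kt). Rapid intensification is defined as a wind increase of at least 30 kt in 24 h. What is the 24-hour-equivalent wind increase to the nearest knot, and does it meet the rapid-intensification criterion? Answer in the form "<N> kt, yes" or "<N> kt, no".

V₁: ΔP = 18, V ≈ 6.1 × 18^0.638 ≈ 38.57 kt.
V₂: ΔP = 42, V ≈ 6.1 × 42^0.638 ≈ 66.22 kt.
ΔV over 12 h = 27.65 kt → 24 h equivalent = 27.65 × 24/12 ≈ 55.30 kt.
55 kt ≥ 30 kt ⇒ rapid intensification.

55 kt, yes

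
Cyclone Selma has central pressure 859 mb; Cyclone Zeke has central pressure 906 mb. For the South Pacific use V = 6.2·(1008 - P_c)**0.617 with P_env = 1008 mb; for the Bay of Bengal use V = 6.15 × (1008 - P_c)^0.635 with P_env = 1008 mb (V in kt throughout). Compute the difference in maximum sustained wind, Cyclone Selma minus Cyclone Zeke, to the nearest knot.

Cyclone Selma: ΔP = 149; V ≈ 6.2 × 149^0.617 ≈ 135.91 kt.
Cyclone Zeke: ΔP = 102; V ≈ 6.15 × 102^0.635 ≈ 115.97 kt.
Difference ≈ 135.91 − 115.97 = 19.94 → 20 kt.

20 kt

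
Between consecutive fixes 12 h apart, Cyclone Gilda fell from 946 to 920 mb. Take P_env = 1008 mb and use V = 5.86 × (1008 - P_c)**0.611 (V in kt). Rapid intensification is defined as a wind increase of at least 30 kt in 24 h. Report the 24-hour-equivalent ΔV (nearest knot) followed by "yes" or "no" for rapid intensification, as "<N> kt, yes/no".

35 kt, yes

V₁: ΔP = 62, V ≈ 5.86 × 62^0.611 ≈ 72.95 kt.
V₂: ΔP = 88, V ≈ 5.86 × 88^0.611 ≈ 90.36 kt.
ΔV over 12 h = 17.41 kt → 24 h equivalent = 17.41 × 24/12 ≈ 34.82 kt.
35 kt ≥ 30 kt ⇒ rapid intensification.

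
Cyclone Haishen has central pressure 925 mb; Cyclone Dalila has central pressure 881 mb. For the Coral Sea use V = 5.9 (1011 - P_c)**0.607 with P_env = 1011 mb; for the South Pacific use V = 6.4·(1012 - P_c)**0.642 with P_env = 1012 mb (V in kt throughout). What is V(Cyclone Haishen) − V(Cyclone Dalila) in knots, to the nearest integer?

-58 kt

Cyclone Haishen: ΔP = 86; V ≈ 5.9 × 86^0.607 ≈ 88.12 kt.
Cyclone Dalila: ΔP = 131; V ≈ 6.4 × 131^0.642 ≈ 146.38 kt.
Difference ≈ 88.12 − 146.38 = -58.26 → -58 kt.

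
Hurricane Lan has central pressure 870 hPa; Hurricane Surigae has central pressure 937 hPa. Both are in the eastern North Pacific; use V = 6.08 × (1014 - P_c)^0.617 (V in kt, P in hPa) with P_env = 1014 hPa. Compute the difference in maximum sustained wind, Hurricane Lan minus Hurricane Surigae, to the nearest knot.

42 kt

Hurricane Lan: ΔP = 144; V ≈ 6.08 × 144^0.617 ≈ 130.50 kt.
Hurricane Surigae: ΔP = 77; V ≈ 6.08 × 77^0.617 ≈ 88.69 kt.
Difference ≈ 130.50 − 88.69 = 41.81 → 42 kt.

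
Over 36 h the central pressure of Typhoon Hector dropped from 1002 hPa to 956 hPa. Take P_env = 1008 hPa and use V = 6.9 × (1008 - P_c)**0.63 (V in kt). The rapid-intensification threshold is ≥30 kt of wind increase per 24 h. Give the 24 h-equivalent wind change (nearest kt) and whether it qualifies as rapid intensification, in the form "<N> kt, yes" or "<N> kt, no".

V₁: ΔP = 6, V ≈ 6.9 × 6^0.63 ≈ 21.33 kt.
V₂: ΔP = 52, V ≈ 6.9 × 52^0.63 ≈ 83.16 kt.
ΔV over 36 h = 61.83 kt → 24 h equivalent = 61.83 × 24/36 ≈ 41.22 kt.
41 kt ≥ 30 kt ⇒ rapid intensification.

41 kt, yes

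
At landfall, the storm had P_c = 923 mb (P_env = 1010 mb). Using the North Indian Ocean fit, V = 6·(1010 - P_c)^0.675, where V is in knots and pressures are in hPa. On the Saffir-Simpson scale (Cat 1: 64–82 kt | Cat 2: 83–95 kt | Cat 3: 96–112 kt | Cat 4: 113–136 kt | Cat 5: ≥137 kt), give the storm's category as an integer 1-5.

ΔP = 1010 − 923 = 87 mb.
V ≈ 6 × 87^0.675 = 6 × 20.38 ≈ 122 kt.
122 kt falls in the Category 4 band.

4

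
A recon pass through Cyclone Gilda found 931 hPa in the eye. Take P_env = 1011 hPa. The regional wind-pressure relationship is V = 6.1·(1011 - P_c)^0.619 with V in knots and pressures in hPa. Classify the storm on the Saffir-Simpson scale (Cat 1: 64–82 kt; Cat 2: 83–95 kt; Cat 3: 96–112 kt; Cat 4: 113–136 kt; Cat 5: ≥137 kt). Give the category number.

ΔP = 1011 − 931 = 80 hPa.
V ≈ 6.1 × 80^0.619 = 6.1 × 15.07 ≈ 92 kt.
92 kt falls in the Category 2 band.

2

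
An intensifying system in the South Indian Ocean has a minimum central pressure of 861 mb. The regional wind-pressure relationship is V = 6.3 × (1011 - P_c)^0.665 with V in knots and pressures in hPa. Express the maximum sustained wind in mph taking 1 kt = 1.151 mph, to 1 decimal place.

ΔP = 1011 − 861 = 150 mb.
V ≈ 6.3 × 150^0.665 = 6.3 × 27.996 ≈ 176.377 kt.
176.377 × 1.151 ≈ 203.01 mph → 203.0 mph.

203.0 mph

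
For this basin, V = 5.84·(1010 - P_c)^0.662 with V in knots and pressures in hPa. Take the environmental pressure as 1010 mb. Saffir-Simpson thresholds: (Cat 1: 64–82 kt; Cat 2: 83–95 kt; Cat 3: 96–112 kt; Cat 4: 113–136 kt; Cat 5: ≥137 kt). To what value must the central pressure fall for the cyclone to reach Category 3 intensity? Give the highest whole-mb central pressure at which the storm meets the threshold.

941 mb

Category 3 begins at V = 96 kt.
Required ΔP = (96/5.84)^(1/0.662) = 16.438^1.511 ≈ 68.65 mb.
P_c ≤ 1010 − 68.65 = 941.35, so the highest integer P_c is 941 mb.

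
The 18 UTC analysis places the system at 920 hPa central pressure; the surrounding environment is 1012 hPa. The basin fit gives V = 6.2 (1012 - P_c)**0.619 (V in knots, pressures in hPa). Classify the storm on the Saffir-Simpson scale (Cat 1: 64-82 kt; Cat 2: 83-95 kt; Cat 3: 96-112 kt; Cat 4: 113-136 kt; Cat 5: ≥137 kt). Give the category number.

ΔP = 1012 − 920 = 92 hPa.
V ≈ 6.2 × 92^0.619 = 6.2 × 16.43 ≈ 102 kt.
102 kt falls in the Category 3 band.

3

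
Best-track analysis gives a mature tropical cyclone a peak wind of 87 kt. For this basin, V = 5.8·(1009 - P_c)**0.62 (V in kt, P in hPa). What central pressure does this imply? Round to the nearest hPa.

ΔP = (V / 5.8)^(1/0.62) = (87/5.8)^1.613.
87/5.8 = 15.000; 15.000^1.613 ≈ 78.87 hPa.
P_c = 1009 − 78.87 = 930.13 ≈ 930 hPa.

930 hPa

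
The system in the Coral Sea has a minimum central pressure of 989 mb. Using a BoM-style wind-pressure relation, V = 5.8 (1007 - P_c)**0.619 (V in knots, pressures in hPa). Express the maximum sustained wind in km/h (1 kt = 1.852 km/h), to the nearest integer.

64 km/h

ΔP = 1007 − 989 = 18 mb.
V ≈ 5.8 × 18^0.619 = 5.8 × 5.984 ≈ 34.709 kt.
34.709 × 1.852 ≈ 64.28 km/h → 64 km/h.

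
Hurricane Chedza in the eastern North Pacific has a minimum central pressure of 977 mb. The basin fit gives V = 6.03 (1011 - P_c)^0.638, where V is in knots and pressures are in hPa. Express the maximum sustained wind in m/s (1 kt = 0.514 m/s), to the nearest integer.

ΔP = 1011 − 977 = 34 mb.
V ≈ 6.03 × 34^0.638 = 6.03 × 9.486 ≈ 57.201 kt.
57.201 × 0.514 ≈ 29.40 m/s → 29 m/s.

29 m/s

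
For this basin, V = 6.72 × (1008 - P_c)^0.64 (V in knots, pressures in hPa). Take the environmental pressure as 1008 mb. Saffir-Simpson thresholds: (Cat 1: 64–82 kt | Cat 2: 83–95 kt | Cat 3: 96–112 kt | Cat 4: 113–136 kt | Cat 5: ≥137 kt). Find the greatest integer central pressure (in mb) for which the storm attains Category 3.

944 mb

Category 3 begins at V = 96 kt.
Required ΔP = (96/6.72)^(1/0.64) = 14.286^1.562 ≈ 63.76 mb.
P_c ≤ 1008 − 63.76 = 944.24, so the highest integer P_c is 944 mb.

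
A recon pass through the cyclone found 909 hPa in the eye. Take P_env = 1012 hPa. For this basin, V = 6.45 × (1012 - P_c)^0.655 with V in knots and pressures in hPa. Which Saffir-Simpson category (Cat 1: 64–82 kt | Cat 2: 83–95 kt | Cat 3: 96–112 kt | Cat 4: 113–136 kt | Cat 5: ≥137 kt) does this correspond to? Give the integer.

4

ΔP = 1012 − 909 = 103 hPa.
V ≈ 6.45 × 103^0.655 = 6.45 × 20.82 ≈ 134 kt.
134 kt falls in the Category 4 band.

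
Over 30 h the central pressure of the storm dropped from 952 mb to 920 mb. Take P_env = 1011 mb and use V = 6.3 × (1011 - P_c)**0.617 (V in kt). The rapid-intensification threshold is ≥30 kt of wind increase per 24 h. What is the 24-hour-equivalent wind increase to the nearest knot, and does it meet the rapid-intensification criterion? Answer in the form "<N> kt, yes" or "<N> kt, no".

19 kt, no

V₁: ΔP = 59, V ≈ 6.3 × 59^0.617 ≈ 77.98 kt.
V₂: ΔP = 91, V ≈ 6.3 × 91^0.617 ≈ 101.88 kt.
ΔV over 30 h = 23.90 kt → 24 h equivalent = 23.90 × 24/30 ≈ 19.12 kt.
19 kt < 30 kt ⇒ not rapid intensification.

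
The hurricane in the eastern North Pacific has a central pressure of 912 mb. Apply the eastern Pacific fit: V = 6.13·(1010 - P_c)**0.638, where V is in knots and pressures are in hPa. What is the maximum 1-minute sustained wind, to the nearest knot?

114 kt

ΔP = 1010 − 912 = 98 mb.
98^0.638 ≈ 18.638.
V ≈ 6.13 × 18.638 ≈ 114.3 kt.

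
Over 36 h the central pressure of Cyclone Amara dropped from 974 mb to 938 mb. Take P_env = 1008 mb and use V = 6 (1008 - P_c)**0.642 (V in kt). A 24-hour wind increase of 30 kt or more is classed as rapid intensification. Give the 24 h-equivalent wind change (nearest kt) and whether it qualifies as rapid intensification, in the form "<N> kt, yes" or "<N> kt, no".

23 kt, no

V₁: ΔP = 34, V ≈ 6 × 34^0.642 ≈ 57.72 kt.
V₂: ΔP = 70, V ≈ 6 × 70^0.642 ≈ 91.77 kt.
ΔV over 36 h = 34.05 kt → 24 h equivalent = 34.05 × 24/36 ≈ 22.70 kt.
23 kt < 30 kt ⇒ not rapid intensification.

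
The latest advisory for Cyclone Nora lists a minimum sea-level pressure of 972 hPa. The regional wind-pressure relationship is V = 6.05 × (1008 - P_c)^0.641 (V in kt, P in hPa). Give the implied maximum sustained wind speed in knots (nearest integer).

ΔP = 1008 − 972 = 36 hPa.
36^0.641 ≈ 9.945.
V ≈ 6.05 × 9.945 ≈ 60.2 kt.

60 kt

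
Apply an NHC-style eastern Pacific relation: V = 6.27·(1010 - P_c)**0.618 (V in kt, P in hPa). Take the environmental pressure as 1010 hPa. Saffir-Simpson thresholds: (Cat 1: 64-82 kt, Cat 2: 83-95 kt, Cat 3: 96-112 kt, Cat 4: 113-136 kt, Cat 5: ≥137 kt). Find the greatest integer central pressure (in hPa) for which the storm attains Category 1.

967 hPa

Category 1 begins at V = 64 kt.
Required ΔP = (64/6.27)^(1/0.618) = 10.207^1.618 ≈ 42.91 hPa.
P_c ≤ 1010 − 42.91 = 967.09, so the highest integer P_c is 967 hPa.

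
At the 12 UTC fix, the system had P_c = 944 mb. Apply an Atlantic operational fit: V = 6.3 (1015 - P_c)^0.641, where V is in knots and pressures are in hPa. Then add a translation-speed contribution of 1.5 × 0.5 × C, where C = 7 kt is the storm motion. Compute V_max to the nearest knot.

ΔP = 1015 − 944 = 71 mb.
71^0.641 ≈ 15.369.
V ≈ 6.3 × 15.369 ≈ 96.8 kt.
Translation term: 1.5 × 0.5 × 7 = 5.25 kt.
Corrected V ≈ 102.05 kt → 102 kt.

102 kt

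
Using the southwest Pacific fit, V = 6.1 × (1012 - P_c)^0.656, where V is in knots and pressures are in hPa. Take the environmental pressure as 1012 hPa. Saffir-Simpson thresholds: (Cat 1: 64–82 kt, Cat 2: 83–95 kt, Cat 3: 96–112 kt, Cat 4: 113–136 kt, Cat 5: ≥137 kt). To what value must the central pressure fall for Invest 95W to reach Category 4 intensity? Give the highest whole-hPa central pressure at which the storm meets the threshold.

Category 4 begins at V = 113 kt.
Required ΔP = (113/6.1)^(1/0.656) = 18.525^1.524 ≈ 85.61 hPa.
P_c ≤ 1012 − 85.61 = 926.39, so the highest integer P_c is 926 hPa.

926 hPa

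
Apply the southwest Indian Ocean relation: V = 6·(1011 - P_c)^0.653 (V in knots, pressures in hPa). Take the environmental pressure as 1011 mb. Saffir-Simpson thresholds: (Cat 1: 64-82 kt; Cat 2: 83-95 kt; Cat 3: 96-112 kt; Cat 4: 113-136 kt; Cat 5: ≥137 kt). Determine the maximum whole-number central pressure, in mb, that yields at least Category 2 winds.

Category 2 begins at V = 83 kt.
Required ΔP = (83/6)^(1/0.653) = 13.833^1.531 ≈ 55.87 mb.
P_c ≤ 1011 − 55.87 = 955.13, so the highest integer P_c is 955 mb.

955 mb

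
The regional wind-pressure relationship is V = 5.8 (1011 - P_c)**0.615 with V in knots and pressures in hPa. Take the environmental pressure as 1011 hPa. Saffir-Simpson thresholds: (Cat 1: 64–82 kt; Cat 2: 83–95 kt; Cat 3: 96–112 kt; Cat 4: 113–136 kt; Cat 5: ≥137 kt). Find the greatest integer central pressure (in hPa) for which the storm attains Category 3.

Category 3 begins at V = 96 kt.
Required ΔP = (96/5.8)^(1/0.615) = 16.552^1.626 ≈ 95.91 hPa.
P_c ≤ 1011 − 95.91 = 915.09, so the highest integer P_c is 915 hPa.

915 hPa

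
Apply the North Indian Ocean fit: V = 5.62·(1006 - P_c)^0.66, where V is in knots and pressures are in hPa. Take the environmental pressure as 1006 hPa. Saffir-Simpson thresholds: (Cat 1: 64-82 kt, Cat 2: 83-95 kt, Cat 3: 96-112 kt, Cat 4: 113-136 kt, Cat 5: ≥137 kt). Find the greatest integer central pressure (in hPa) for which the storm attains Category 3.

Category 3 begins at V = 96 kt.
Required ΔP = (96/5.62)^(1/0.66) = 17.082^1.515 ≈ 73.70 hPa.
P_c ≤ 1006 − 73.70 = 932.30, so the highest integer P_c is 932 hPa.

932 hPa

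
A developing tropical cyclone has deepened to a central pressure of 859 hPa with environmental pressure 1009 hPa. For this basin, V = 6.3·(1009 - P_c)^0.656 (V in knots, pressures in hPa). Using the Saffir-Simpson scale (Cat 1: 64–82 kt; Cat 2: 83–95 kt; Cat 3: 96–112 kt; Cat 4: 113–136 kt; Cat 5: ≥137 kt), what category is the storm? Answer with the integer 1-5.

ΔP = 1009 − 859 = 150 hPa.
V ≈ 6.3 × 150^0.656 = 6.3 × 26.76 ≈ 169 kt.
169 kt falls in the Category 5 band.

5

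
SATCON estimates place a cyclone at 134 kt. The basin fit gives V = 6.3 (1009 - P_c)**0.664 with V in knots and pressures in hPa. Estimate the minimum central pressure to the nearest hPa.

909 hPa

ΔP = (V / 6.3)^(1/0.664) = (134/6.3)^1.506.
134/6.3 = 21.270; 21.270^1.506 ≈ 99.92 hPa.
P_c = 1009 − 99.92 = 909.08 ≈ 909 hPa.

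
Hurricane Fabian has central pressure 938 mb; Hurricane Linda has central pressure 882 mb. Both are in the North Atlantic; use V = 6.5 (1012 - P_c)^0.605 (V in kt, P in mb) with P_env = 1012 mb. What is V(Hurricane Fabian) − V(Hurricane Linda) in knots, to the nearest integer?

-36 kt

Hurricane Fabian: ΔP = 74; V ≈ 6.5 × 74^0.605 ≈ 87.86 kt.
Hurricane Linda: ΔP = 130; V ≈ 6.5 × 130^0.605 ≈ 123.55 kt.
Difference ≈ 87.86 − 123.55 = -35.69 → -36 kt.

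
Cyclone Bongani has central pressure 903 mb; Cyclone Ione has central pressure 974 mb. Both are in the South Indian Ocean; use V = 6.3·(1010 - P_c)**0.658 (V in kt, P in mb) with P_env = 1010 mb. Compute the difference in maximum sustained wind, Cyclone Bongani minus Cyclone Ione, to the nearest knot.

Cyclone Bongani: ΔP = 107; V ≈ 6.3 × 107^0.658 ≈ 136.36 kt.
Cyclone Ione: ΔP = 36; V ≈ 6.3 × 36^0.658 ≈ 66.59 kt.
Difference ≈ 136.36 − 66.59 = 69.77 → 70 kt.

70 kt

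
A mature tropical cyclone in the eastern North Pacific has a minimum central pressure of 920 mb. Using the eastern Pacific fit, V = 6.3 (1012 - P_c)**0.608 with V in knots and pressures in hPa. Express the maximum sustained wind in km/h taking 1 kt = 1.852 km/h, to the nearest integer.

182 km/h

ΔP = 1012 − 920 = 92 mb.
V ≈ 6.3 × 92^0.608 = 6.3 × 15.631 ≈ 98.474 kt.
98.474 × 1.852 ≈ 182.37 km/h → 182 km/h.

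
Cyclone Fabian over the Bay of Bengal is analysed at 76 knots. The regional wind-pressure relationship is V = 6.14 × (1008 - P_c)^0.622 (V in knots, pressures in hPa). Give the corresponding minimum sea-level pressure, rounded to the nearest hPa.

951 hPa

ΔP = (V / 6.14)^(1/0.622) = (76/6.14)^1.608.
76/6.14 = 12.378; 12.378^1.608 ≈ 57.10 hPa.
P_c = 1008 − 57.10 = 950.90 ≈ 951 hPa.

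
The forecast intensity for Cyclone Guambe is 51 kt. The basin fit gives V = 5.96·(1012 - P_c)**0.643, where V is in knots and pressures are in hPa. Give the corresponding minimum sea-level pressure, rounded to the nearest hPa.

ΔP = (V / 5.96)^(1/0.643) = (51/5.96)^1.555.
51/5.96 = 8.557; 8.557^1.555 ≈ 28.18 hPa.
P_c = 1012 − 28.18 = 983.82 ≈ 984 hPa.

984 hPa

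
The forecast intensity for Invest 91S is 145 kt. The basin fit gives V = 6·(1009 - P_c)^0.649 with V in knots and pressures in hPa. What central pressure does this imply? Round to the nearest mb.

ΔP = (V / 6)^(1/0.649) = (145/6)^1.541.
145/6 = 24.167; 24.167^1.541 ≈ 135.30 mb.
P_c = 1009 − 135.30 = 873.70 ≈ 874 mb.

874 mb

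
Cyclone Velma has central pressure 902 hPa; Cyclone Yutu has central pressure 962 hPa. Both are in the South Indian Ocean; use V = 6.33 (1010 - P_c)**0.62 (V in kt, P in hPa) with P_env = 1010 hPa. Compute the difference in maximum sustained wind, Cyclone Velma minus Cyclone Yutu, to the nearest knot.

46 kt

Cyclone Velma: ΔP = 108; V ≈ 6.33 × 108^0.62 ≈ 115.38 kt.
Cyclone Yutu: ΔP = 48; V ≈ 6.33 × 48^0.62 ≈ 69.79 kt.
Difference ≈ 115.38 − 69.79 = 45.59 → 46 kt.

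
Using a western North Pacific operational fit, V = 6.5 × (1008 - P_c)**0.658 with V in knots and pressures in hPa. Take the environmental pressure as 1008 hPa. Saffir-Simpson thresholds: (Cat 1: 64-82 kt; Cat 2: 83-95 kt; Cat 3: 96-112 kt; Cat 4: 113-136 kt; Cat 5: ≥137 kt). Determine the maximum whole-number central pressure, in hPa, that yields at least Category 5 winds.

905 hPa

Category 5 begins at V = 137 kt.
Required ΔP = (137/6.5)^(1/0.658) = 21.077^1.520 ≈ 102.77 hPa.
P_c ≤ 1008 − 102.77 = 905.23, so the highest integer P_c is 905 hPa.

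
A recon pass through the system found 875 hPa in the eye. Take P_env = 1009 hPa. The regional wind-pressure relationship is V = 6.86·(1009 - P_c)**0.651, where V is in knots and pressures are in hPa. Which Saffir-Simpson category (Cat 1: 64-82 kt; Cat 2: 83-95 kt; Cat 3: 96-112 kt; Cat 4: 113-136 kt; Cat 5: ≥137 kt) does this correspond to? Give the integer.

ΔP = 1009 − 875 = 134 hPa.
V ≈ 6.86 × 134^0.651 = 6.86 × 24.25 ≈ 166 kt.
166 kt falls in the Category 5 band.

5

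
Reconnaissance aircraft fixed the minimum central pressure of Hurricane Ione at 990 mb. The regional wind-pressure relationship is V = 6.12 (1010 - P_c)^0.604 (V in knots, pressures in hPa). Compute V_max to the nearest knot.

37 kt

ΔP = 1010 − 990 = 20 mb.
20^0.604 ≈ 6.107.
V ≈ 6.12 × 6.107 ≈ 37.4 kt.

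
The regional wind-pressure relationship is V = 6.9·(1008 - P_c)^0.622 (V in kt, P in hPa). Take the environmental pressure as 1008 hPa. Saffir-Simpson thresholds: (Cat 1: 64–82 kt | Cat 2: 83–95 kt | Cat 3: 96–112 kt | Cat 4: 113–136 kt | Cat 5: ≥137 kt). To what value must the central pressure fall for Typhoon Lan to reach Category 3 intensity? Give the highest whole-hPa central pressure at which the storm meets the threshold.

939 hPa

Category 3 begins at V = 96 kt.
Required ΔP = (96/6.9)^(1/0.622) = 13.913^1.608 ≈ 68.91 hPa.
P_c ≤ 1008 − 68.91 = 939.09, so the highest integer P_c is 939 hPa.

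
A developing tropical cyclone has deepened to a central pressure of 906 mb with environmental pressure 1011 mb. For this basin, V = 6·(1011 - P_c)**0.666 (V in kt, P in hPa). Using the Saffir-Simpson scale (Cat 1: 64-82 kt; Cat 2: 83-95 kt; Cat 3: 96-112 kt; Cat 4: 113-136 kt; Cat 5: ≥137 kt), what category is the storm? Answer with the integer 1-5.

ΔP = 1011 − 906 = 105 mb.
V ≈ 6 × 105^0.666 = 6 × 22.19 ≈ 133 kt.
133 kt falls in the Category 4 band.

4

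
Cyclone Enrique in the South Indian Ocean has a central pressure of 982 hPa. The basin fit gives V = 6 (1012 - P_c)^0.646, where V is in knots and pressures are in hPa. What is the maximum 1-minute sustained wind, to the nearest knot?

ΔP = 1012 − 982 = 30 hPa.
30^0.646 ≈ 9.000.
V ≈ 6 × 9.000 ≈ 54.0 kt.

54 kt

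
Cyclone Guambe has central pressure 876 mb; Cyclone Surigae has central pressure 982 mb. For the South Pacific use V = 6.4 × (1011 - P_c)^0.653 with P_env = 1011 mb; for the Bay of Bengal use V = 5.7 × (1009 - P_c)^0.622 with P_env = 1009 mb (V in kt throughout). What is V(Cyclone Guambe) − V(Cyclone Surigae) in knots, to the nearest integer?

Cyclone Guambe: ΔP = 135; V ≈ 6.4 × 135^0.653 ≈ 157.50 kt.
Cyclone Surigae: ΔP = 27; V ≈ 5.7 × 27^0.622 ≈ 44.28 kt.
Difference ≈ 157.50 − 44.28 = 113.22 → 113 kt.

113 kt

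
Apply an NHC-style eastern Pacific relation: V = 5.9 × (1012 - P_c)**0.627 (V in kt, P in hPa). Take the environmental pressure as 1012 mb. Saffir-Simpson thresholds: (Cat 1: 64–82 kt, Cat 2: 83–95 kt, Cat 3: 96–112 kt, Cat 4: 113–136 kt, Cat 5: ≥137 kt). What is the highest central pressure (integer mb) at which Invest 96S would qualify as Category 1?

967 mb

Category 1 begins at V = 64 kt.
Required ΔP = (64/5.9)^(1/0.627) = 10.847^1.595 ≈ 44.80 mb.
P_c ≤ 1012 − 44.80 = 967.20, so the highest integer P_c is 967 mb.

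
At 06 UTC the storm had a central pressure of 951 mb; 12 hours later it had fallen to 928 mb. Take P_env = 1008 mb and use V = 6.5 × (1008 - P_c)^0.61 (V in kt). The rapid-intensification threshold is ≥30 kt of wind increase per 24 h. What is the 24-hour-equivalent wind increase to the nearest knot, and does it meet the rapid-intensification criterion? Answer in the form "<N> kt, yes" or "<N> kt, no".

35 kt, yes

V₁: ΔP = 57, V ≈ 6.5 × 57^0.61 ≈ 76.56 kt.
V₂: ΔP = 80, V ≈ 6.5 × 80^0.61 ≈ 94.15 kt.
ΔV over 12 h = 17.59 kt → 24 h equivalent = 17.59 × 24/12 ≈ 35.18 kt.
35 kt ≥ 30 kt ⇒ rapid intensification.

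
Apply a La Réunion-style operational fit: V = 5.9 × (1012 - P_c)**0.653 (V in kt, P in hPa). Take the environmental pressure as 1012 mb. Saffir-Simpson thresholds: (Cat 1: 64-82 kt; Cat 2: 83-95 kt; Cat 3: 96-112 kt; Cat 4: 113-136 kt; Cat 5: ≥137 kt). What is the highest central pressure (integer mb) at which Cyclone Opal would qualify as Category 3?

Category 3 begins at V = 96 kt.
Required ΔP = (96/5.9)^(1/0.653) = 16.271^1.531 ≈ 71.64 mb.
P_c ≤ 1012 − 71.64 = 940.36, so the highest integer P_c is 940 mb.

940 mb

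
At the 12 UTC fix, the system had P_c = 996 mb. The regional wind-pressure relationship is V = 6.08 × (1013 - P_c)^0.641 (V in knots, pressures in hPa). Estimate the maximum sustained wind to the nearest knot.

37 kt

ΔP = 1013 − 996 = 17 mb.
17^0.641 ≈ 6.148.
V ≈ 6.08 × 6.148 ≈ 37.4 kt.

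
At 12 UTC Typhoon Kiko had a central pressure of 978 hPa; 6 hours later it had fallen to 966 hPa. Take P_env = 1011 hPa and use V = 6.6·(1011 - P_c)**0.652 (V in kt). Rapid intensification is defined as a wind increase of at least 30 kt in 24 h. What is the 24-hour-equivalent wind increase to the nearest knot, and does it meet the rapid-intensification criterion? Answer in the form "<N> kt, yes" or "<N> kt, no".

V₁: ΔP = 33, V ≈ 6.6 × 33^0.652 ≈ 64.51 kt.
V₂: ΔP = 45, V ≈ 6.6 × 45^0.652 ≈ 78.97 kt.
ΔV over 6 h = 14.46 kt → 24 h equivalent = 14.46 × 24/6 ≈ 57.84 kt.
58 kt ≥ 30 kt ⇒ rapid intensification.

58 kt, yes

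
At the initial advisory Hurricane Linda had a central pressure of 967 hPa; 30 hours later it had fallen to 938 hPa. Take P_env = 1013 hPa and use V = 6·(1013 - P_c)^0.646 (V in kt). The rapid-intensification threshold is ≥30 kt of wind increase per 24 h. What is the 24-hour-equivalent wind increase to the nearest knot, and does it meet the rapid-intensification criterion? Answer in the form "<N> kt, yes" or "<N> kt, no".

V₁: ΔP = 46, V ≈ 6 × 46^0.646 ≈ 71.17 kt.
V₂: ΔP = 75, V ≈ 6 × 75^0.646 ≈ 97.60 kt.
ΔV over 30 h = 26.43 kt → 24 h equivalent = 26.43 × 24/30 ≈ 21.14 kt.
21 kt < 30 kt ⇒ not rapid intensification.

21 kt, no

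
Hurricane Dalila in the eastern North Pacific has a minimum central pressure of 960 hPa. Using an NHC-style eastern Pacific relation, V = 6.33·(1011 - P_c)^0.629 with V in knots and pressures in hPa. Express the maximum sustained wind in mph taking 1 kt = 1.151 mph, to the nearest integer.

ΔP = 1011 − 960 = 51 hPa.
V ≈ 6.33 × 51^0.629 = 6.33 × 11.859 ≈ 75.070 kt.
75.070 × 1.151 ≈ 86.41 mph → 86 mph.

86 mph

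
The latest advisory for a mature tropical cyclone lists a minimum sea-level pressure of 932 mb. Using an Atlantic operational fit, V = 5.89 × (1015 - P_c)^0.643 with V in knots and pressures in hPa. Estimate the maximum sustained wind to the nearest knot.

101 kt

ΔP = 1015 − 932 = 83 mb.
83^0.643 ≈ 17.138.
V ≈ 5.89 × 17.138 ≈ 100.9 kt.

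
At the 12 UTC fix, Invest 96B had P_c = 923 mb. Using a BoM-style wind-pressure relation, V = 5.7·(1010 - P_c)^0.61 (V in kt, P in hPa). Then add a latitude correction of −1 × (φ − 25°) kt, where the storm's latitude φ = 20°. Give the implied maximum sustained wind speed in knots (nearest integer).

ΔP = 1010 − 923 = 87 mb.
87^0.61 ≈ 15.244.
V ≈ 5.7 × 15.244 ≈ 86.9 kt.
Latitude correction: −1 × (20 − 25) = 5 kt.
Corrected V ≈ 91.9 kt → 92 kt.

92 kt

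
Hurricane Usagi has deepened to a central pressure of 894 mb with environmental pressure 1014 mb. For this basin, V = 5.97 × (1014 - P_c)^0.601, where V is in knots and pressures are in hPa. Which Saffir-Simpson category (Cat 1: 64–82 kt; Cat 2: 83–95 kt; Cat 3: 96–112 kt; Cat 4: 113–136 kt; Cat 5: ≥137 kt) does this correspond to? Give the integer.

3

ΔP = 1014 − 894 = 120 mb.
V ≈ 5.97 × 120^0.601 = 5.97 × 17.77 ≈ 106 kt.
106 kt falls in the Category 3 band.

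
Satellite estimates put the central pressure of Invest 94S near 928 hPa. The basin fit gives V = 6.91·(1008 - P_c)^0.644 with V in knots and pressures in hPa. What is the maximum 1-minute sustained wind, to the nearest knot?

116 kt

ΔP = 1008 − 928 = 80 hPa.
80^0.644 ≈ 16.811.
V ≈ 6.91 × 16.811 ≈ 116.2 kt.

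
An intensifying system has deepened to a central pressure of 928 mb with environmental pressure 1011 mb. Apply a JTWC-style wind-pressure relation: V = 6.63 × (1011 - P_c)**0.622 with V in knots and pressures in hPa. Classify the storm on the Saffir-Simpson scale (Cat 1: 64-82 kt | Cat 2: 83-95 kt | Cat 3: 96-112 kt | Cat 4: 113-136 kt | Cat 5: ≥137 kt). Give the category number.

3

ΔP = 1011 − 928 = 83 mb.
V ≈ 6.63 × 83^0.622 = 6.63 × 15.62 ≈ 104 kt.
104 kt falls in the Category 3 band.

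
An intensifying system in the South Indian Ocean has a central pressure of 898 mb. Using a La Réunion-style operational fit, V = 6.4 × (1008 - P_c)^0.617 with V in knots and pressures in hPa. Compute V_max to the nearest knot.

ΔP = 1008 − 898 = 110 mb.
110^0.617 ≈ 18.178.
V ≈ 6.4 × 18.178 ≈ 116.3 kt.

116 kt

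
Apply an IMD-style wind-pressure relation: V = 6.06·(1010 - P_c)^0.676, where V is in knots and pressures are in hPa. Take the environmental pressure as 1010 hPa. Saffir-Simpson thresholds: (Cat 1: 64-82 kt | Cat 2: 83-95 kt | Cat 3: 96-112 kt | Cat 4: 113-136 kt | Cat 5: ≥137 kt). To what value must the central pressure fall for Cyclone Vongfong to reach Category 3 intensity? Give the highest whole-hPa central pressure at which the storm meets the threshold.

950 hPa

Category 3 begins at V = 96 kt.
Required ΔP = (96/6.06)^(1/0.676) = 15.842^1.479 ≈ 59.55 hPa.
P_c ≤ 1010 − 59.55 = 950.45, so the highest integer P_c is 950 hPa.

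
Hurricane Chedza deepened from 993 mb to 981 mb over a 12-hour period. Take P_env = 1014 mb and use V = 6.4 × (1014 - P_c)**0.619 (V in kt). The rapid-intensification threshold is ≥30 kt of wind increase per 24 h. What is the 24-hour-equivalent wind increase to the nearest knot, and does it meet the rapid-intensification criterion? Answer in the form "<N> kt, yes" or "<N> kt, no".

V₁: ΔP = 21, V ≈ 6.4 × 21^0.619 ≈ 42.13 kt.
V₂: ΔP = 33, V ≈ 6.4 × 33^0.619 ≈ 55.74 kt.
ΔV over 12 h = 13.61 kt → 24 h equivalent = 13.61 × 24/12 ≈ 27.22 kt.
27 kt < 30 kt ⇒ not rapid intensification.

27 kt, no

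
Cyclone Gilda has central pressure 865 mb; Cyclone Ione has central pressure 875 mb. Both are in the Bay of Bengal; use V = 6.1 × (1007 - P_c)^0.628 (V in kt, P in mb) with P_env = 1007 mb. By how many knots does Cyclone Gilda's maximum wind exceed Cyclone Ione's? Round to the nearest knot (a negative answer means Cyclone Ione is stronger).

Cyclone Gilda: ΔP = 142; V ≈ 6.1 × 142^0.628 ≈ 137.08 kt.
Cyclone Ione: ΔP = 132; V ≈ 6.1 × 132^0.628 ≈ 130.93 kt.
Difference ≈ 137.08 − 130.93 = 6.15 → 6 kt.

6 kt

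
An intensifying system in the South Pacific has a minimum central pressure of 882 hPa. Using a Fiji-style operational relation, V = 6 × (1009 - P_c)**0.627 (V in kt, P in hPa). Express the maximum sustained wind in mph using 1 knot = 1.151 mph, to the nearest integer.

ΔP = 1009 − 882 = 127 hPa.
V ≈ 6 × 127^0.627 = 6 × 20.849 ≈ 125.094 kt.
125.094 × 1.151 ≈ 143.98 mph → 144 mph.

144 mph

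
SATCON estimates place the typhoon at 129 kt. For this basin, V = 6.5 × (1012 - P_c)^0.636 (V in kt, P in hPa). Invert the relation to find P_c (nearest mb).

902 mb

ΔP = (V / 6.5)^(1/0.636) = (129/6.5)^1.572.
129/6.5 = 19.846; 19.846^1.572 ≈ 109.74 mb.
P_c = 1012 − 109.74 = 902.26 ≈ 902 mb.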